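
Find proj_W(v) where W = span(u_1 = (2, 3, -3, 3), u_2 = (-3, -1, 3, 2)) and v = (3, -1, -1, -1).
proj_W(v) = (927/569, 106/569, -840/569, -995/569)

Set up U = [u_1 | ... | u_2] ∈ R^(4×2). The projector onto W = col(U) is P = U (U^T U)^(-1) U^T.
Compute U^T U =
  [31, -12]
  [-12, 23],
and U^T v = (3, -13).
Solve U^T U · c = U^T v for the coefficients: c = (-87/569, -367/569). The projection is proj_W(v) = U c.
Check: (v - proj_W(v)) · u_1 = 0  (should be 0).
Check: (v - proj_W(v)) · u_2 = 0  (should be 0).
Result: proj_W(v) = (927/569, 106/569, -840/569, -995/569).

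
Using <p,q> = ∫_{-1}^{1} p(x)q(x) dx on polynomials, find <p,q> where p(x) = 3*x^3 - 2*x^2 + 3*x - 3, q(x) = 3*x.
<p,q> = 48/5

Expand the product: p(x)·q(x) = 9*x^4 - 6*x^3 + 9*x^2 - 9*x.
∫_{-1}^{1} of each monomial x^k gives [2/(k+1) if k even, 0 if k odd]. Integrating term-by-term (or equivalently evaluating the antiderivative F(x) = 9*x^5/5 - 3*x^4/2 + 3*x^3 - 9*x^2/2 at the endpoints):
  F(1) − F(−1) = -6/5 − (-54/5) = 48/5.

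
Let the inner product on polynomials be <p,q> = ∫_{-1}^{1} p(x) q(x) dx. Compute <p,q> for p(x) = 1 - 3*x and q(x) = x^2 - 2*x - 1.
<p,q> = 8/3

Expand the product: p(x)·q(x) = -3*x^3 + 7*x^2 + x - 1.
∫_{-1}^{1} of each monomial x^k gives [2/(k+1) if k even, 0 if k odd]. Integrating term-by-term (or equivalently evaluating the antiderivative F(x) = -3*x^4/4 + 7*x^3/3 + x^2/2 - x at the endpoints):
  F(1) − F(−1) = 13/12 − (-19/12) = 8/3.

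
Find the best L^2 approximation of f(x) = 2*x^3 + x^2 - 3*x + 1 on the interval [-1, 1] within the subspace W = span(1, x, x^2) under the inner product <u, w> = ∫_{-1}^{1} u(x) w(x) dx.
g(x) = x^2 - 9*x/5 + 1

The best approximation g ∈ W is the orthogonal projection of f onto W. Writing g = a_0 + a_1 x + a_2 x^2, the coefficients solve the normal equations G · a = b where
  G_{ij} = <φ_i, φ_j> and b_i = <f, φ_i>, with φ_0 = 1, φ_1 = x, φ_2 = x^2.
G =
  [2, 0, 2/3]
  [0, 2/3, 0]
  [2/3, 0, 2/5],
b = (8/3, -6/5, 16/15).
Solving gives a_0 = 1, a_1 = -9/5, a_2 = 1, so
  g(x) = x^2 - 9*x/5 + 1.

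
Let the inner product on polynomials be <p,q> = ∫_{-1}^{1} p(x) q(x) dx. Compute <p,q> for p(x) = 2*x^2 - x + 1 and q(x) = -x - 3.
<p,q> = -28/3

Expand the product: p(x)·q(x) = -2*x^3 - 5*x^2 + 2*x - 3.
∫_{-1}^{1} of each monomial x^k gives [2/(k+1) if k even, 0 if k odd]. Integrating term-by-term (or equivalently evaluating the antiderivative F(x) = -x^4/2 - 5*x^3/3 + x^2 - 3*x at the endpoints):
  F(1) − F(−1) = -25/6 − (31/6) = -28/3.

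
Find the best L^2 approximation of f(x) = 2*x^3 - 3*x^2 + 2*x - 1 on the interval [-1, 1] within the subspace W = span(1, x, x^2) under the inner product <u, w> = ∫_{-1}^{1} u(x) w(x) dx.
g(x) = -3*x^2 + 16*x/5 - 1

The best approximation g ∈ W is the orthogonal projection of f onto W. Writing g = a_0 + a_1 x + a_2 x^2, the coefficients solve the normal equations G · a = b where
  G_{ij} = <φ_i, φ_j> and b_i = <f, φ_i>, with φ_0 = 1, φ_1 = x, φ_2 = x^2.
G =
  [2, 0, 2/3]
  [0, 2/3, 0]
  [2/3, 0, 2/5],
b = (-4, 32/15, -28/15).
Solving gives a_0 = -1, a_1 = 16/5, a_2 = -3, so
  g(x) = -3*x^2 + 16*x/5 - 1.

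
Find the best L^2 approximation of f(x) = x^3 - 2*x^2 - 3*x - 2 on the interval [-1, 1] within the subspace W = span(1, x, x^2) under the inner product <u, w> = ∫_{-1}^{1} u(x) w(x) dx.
g(x) = -2*x^2 - 12*x/5 - 2

The best approximation g ∈ W is the orthogonal projection of f onto W. Writing g = a_0 + a_1 x + a_2 x^2, the coefficients solve the normal equations G · a = b where
  G_{ij} = <φ_i, φ_j> and b_i = <f, φ_i>, with φ_0 = 1, φ_1 = x, φ_2 = x^2.
G =
  [2, 0, 2/3]
  [0, 2/3, 0]
  [2/3, 0, 2/5],
b = (-16/3, -8/5, -32/15).
Solving gives a_0 = -2, a_1 = -12/5, a_2 = -2, so
  g(x) = -2*x^2 - 12*x/5 - 2.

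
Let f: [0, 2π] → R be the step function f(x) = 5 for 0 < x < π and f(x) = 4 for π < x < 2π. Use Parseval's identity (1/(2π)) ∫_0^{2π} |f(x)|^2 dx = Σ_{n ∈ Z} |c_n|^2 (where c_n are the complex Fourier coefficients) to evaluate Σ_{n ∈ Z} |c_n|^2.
Σ |c_n|^2 = 41/2

Parseval equates the L^2 energy of f (normalised by 1/(2π)) with the ℓ^2 sum of its Fourier coefficients: (1/(2π)) ∫_0^{2π} |f|^2 = Σ |c_n|^2.
Compute the left side: (1/(2π)) [∫_0^π 5^2 dx + ∫_π^{2π} 4^2 dx] = (1/(2π)) · (25π + 16π) = (25 + 16)/2 = 41/2.
So Σ_{n ∈ Z} |c_n|^2 = 41/2.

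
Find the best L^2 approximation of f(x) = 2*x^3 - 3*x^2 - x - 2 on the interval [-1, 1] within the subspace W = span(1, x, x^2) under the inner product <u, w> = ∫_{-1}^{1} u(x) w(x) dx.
g(x) = -3*x^2 + x/5 - 2

The best approximation g ∈ W is the orthogonal projection of f onto W. Writing g = a_0 + a_1 x + a_2 x^2, the coefficients solve the normal equations G · a = b where
  G_{ij} = <φ_i, φ_j> and b_i = <f, φ_i>, with φ_0 = 1, φ_1 = x, φ_2 = x^2.
G =
  [2, 0, 2/3]
  [0, 2/3, 0]
  [2/3, 0, 2/5],
b = (-6, 2/15, -38/15).
Solving gives a_0 = -2, a_1 = 1/5, a_2 = -3, so
  g(x) = -3*x^2 + x/5 - 2.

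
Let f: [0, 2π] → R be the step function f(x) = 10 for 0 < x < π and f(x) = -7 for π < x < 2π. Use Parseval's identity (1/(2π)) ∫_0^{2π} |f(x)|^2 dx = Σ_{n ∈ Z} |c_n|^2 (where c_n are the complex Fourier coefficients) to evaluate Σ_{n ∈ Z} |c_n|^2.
Σ |c_n|^2 = 149/2

Parseval equates the L^2 energy of f (normalised by 1/(2π)) with the ℓ^2 sum of its Fourier coefficients: (1/(2π)) ∫_0^{2π} |f|^2 = Σ |c_n|^2.
Compute the left side: (1/(2π)) [∫_0^π 10^2 dx + ∫_π^{2π} (-7)^2 dx] = (1/(2π)) · (100π + 49π) = (100 + 49)/2 = 149/2.
So Σ_{n ∈ Z} |c_n|^2 = 149/2.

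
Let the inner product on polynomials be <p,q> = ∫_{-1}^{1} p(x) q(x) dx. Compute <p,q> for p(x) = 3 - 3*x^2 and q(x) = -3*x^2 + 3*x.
<p,q> = -12/5

Expand the product: p(x)·q(x) = 9*x^4 - 9*x^3 - 9*x^2 + 9*x.
∫_{-1}^{1} of each monomial x^k gives [2/(k+1) if k even, 0 if k odd]. Integrating term-by-term (or equivalently evaluating the antiderivative F(x) = 9*x^5/5 - 9*x^4/4 - 3*x^3 + 9*x^2/2 at the endpoints):
  F(1) − F(−1) = 21/20 − (69/20) = -12/5.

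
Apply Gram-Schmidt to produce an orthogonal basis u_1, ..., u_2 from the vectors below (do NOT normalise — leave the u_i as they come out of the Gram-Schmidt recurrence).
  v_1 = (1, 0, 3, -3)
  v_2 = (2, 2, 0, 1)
Orthogonal basis:
  u_1 = (1, 0, 3, -3)
  u_2 = (39/19, 2, 3/19, 16/19)

Apply the Gram-Schmidt recurrence
  u_1 = v_1
  u_i = v_i − Σ_{j<i} ((v_i · u_j) / (u_j · u_j)) · u_j.

Step by step this gives:
  u_1 = (1, 0, 3, -3)
  u_2 = (39/19, 2, 3/19, 16/19)

Orthogonality check:
  u_2 · u_1 = 0 (should be 0)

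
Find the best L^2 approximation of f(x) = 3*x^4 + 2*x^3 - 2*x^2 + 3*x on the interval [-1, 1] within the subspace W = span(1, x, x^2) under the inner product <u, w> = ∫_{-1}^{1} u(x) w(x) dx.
g(x) = 4*x^2/7 + 21*x/5 - 9/35

The best approximation g ∈ W is the orthogonal projection of f onto W. Writing g = a_0 + a_1 x + a_2 x^2, the coefficients solve the normal equations G · a = b where
  G_{ij} = <φ_i, φ_j> and b_i = <f, φ_i>, with φ_0 = 1, φ_1 = x, φ_2 = x^2.
G =
  [2, 0, 2/3]
  [0, 2/3, 0]
  [2/3, 0, 2/5],
b = (-2/15, 14/5, 2/35).
Solving gives a_0 = -9/35, a_1 = 21/5, a_2 = 4/7, so
  g(x) = 4*x^2/7 + 21*x/5 - 9/35.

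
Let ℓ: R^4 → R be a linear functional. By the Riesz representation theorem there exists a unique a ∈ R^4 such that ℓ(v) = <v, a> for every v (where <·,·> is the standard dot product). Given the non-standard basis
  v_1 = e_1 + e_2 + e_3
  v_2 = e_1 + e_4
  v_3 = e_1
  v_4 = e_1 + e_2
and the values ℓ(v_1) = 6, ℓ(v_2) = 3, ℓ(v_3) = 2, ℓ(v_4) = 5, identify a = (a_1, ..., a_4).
a = (2, 3, 1, 1)

Write a = (a_1, ..., a_4) in the standard basis. For each basis vector v_i, ℓ(v_i) = <v_i, a> is a linear equation in the a_j's. Collect the n equations into a matrix system V a = ℓ, where row i of V is v_i (expressed in the standard basis). Since V is invertible (lower-triangular with 1s on the diagonal, up to permutation), solve by back-substitution:
  V =
[[1, 1, 1, 0],
 [1, 0, 0, 1],
 [1, 0, 0, 0],
 [1, 1, 0, 0]]
  V a = (6, 3, 2, 5)
Solving gives a = (2, 3, 1, 1).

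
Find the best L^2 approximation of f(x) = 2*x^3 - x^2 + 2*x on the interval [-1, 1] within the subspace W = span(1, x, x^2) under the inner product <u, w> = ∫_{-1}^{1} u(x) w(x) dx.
g(x) = -x^2 + 16*x/5

The best approximation g ∈ W is the orthogonal projection of f onto W. Writing g = a_0 + a_1 x + a_2 x^2, the coefficients solve the normal equations G · a = b where
  G_{ij} = <φ_i, φ_j> and b_i = <f, φ_i>, with φ_0 = 1, φ_1 = x, φ_2 = x^2.
G =
  [2, 0, 2/3]
  [0, 2/3, 0]
  [2/3, 0, 2/5],
b = (-2/3, 32/15, -2/5).
Solving gives a_0 = 0, a_1 = 16/5, a_2 = -1, so
  g(x) = -x^2 + 16*x/5.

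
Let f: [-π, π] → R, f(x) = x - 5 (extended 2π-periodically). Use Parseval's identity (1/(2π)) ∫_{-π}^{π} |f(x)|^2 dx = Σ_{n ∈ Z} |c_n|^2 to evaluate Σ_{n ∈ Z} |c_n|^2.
Σ |c_n|^2 = π^2/3 + 25

Expand and integrate term by term over [-π, π]:
  ∫ (x)^2 dx = 1·(2π^3/3); ∫ 2·1·(-5)·x dx = 0 (odd integrand); ∫ (-5)^2 dx = 25·2π.
So (1/(2π)) ∫_{-π}^{π} (x - 5)^2 dx = 1π^2/3 + 25 = π^2/3 + 25.
Parseval ⇒ Σ |c_n|^2 = π^2/3 + 25.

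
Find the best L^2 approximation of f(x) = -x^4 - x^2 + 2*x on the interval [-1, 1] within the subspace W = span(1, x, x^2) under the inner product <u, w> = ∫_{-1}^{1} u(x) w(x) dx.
g(x) = -13*x^2/7 + 2*x + 3/35

The best approximation g ∈ W is the orthogonal projection of f onto W. Writing g = a_0 + a_1 x + a_2 x^2, the coefficients solve the normal equations G · a = b where
  G_{ij} = <φ_i, φ_j> and b_i = <f, φ_i>, with φ_0 = 1, φ_1 = x, φ_2 = x^2.
G =
  [2, 0, 2/3]
  [0, 2/3, 0]
  [2/3, 0, 2/5],
b = (-16/15, 4/3, -24/35).
Solving gives a_0 = 3/35, a_1 = 2, a_2 = -13/7, so
  g(x) = -13*x^2/7 + 2*x + 3/35.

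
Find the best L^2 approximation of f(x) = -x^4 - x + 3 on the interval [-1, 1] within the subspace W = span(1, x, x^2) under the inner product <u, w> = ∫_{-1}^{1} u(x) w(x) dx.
g(x) = -6*x^2/7 - x + 108/35

The best approximation g ∈ W is the orthogonal projection of f onto W. Writing g = a_0 + a_1 x + a_2 x^2, the coefficients solve the normal equations G · a = b where
  G_{ij} = <φ_i, φ_j> and b_i = <f, φ_i>, with φ_0 = 1, φ_1 = x, φ_2 = x^2.
G =
  [2, 0, 2/3]
  [0, 2/3, 0]
  [2/3, 0, 2/5],
b = (28/5, -2/3, 12/7).
Solving gives a_0 = 108/35, a_1 = -1, a_2 = -6/7, so
  g(x) = -6*x^2/7 - x + 108/35.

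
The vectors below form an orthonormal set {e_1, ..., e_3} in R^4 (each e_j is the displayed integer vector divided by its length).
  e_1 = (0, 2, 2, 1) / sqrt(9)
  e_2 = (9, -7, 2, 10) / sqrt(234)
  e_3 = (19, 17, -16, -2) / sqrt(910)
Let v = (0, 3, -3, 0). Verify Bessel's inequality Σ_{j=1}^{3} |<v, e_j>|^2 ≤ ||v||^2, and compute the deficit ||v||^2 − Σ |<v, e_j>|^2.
Σ |<v, e_j>|^2 = 486/35; ||v||^2 = 18; deficit = 144/35

Write each e_j = u_j / sqrt(<u_j, u_j>) where u_j is the displayed integer vector. Then <v, e_j> = <v, u_j> / sqrt(<u_j, u_j>), so |<v, e_j>|^2 = <v, u_j>^2 / <u_j, u_j>.
Coefficients: <v, e_1> = 0/sqrt(9), <v, e_2> = -27/sqrt(234), <v, e_3> = 99/sqrt(910).
Square and sum: Σ |<v, e_j>|^2 = 486/35.
Compute ||v||^2 = v·v = 18.
Deficit = 18 − 486/35 = 144/35 ≥ 0, confirming Bessel's inequality. (The deficit equals ||v − Σ <v,e_j> e_j||^2, the squared distance from v to span{e_j}.)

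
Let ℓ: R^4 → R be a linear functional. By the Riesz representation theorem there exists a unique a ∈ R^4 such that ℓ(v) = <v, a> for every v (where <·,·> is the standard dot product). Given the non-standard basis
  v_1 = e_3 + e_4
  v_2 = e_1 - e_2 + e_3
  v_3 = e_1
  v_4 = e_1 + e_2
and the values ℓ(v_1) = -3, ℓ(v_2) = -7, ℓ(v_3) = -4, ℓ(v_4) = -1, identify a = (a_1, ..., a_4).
a = (-4, 3, 0, -3)

Write a = (a_1, ..., a_4) in the standard basis. For each basis vector v_i, ℓ(v_i) = <v_i, a> is a linear equation in the a_j's. Collect the n equations into a matrix system V a = ℓ, where row i of V is v_i (expressed in the standard basis). Since V is invertible (lower-triangular with 1s on the diagonal, up to permutation), solve by back-substitution:
  V =
[[0, 0, 1, 1],
 [1, -1, 1, 0],
 [1, 0, 0, 0],
 [1, 1, 0, 0]]
  V a = (-3, -7, -4, -1)
Solving gives a = (-4, 3, 0, -3).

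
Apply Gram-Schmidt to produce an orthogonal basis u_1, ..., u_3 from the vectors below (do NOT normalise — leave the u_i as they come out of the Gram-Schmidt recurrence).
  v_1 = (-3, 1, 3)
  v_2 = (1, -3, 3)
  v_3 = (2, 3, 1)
Orthogonal basis:
  u_1 = (-3, 1, 3)
  u_2 = (28/19, -60/19, 48/19)
  u_3 = (51/22, 51/22, 17/11)

Apply the Gram-Schmidt recurrence
  u_1 = v_1
  u_i = v_i − Σ_{j<i} ((v_i · u_j) / (u_j · u_j)) · u_j.

Step by step this gives:
  u_1 = (-3, 1, 3)
  u_2 = (28/19, -60/19, 48/19)
  u_3 = (51/22, 51/22, 17/11)

Orthogonality check:
  u_2 · u_1 = 0 (should be 0)
  u_3 · u_1 = 0 (should be 0)
  u_3 · u_2 = 0 (should be 0)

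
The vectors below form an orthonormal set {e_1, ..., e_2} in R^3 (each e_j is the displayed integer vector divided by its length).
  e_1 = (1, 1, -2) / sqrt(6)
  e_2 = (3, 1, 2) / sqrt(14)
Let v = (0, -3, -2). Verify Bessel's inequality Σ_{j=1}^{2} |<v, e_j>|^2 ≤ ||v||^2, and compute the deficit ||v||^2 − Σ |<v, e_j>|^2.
Σ |<v, e_j>|^2 = 11/3; ||v||^2 = 13; deficit = 28/3

Write each e_j = u_j / sqrt(<u_j, u_j>) where u_j is the displayed integer vector. Then <v, e_j> = <v, u_j> / sqrt(<u_j, u_j>), so |<v, e_j>|^2 = <v, u_j>^2 / <u_j, u_j>.
Coefficients: <v, e_1> = 1/sqrt(6), <v, e_2> = -7/sqrt(14).
Square and sum: Σ |<v, e_j>|^2 = 11/3.
Compute ||v||^2 = v·v = 13.
Deficit = 13 − 11/3 = 28/3 ≥ 0, confirming Bessel's inequality. (The deficit equals ||v − Σ <v,e_j> e_j||^2, the squared distance from v to span{e_j}.)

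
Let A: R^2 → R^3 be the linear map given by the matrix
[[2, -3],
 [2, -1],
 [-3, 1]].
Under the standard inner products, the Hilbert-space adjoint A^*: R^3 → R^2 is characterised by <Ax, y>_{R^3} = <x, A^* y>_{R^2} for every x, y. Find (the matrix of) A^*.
A^* = A^T =
[[2, 2, -3],
 [-3, -1, 1]]

For real matrices with standard dot products, the defining identity <Ax, y> = <x, A^* y> gives (Ax)^T y = x^T (A^*) y, i.e. x^T A^T y = x^T (A^*) y. Since this holds for all x, y, we must have A^* = A^T. Therefore
A^* =
[[2, 2, -3],
 [-3, -1, 1]].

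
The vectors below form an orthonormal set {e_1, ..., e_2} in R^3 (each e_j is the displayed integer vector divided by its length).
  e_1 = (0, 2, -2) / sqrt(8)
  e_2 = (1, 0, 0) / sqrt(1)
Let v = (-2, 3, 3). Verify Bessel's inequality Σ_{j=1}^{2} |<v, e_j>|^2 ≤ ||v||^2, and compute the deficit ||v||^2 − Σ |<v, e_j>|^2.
Σ |<v, e_j>|^2 = 4; ||v||^2 = 22; deficit = 18

Write each e_j = u_j / sqrt(<u_j, u_j>) where u_j is the displayed integer vector. Then <v, e_j> = <v, u_j> / sqrt(<u_j, u_j>), so |<v, e_j>|^2 = <v, u_j>^2 / <u_j, u_j>.
Coefficients: <v, e_1> = 0/sqrt(8), <v, e_2> = -2/sqrt(1).
Square and sum: Σ |<v, e_j>|^2 = 4.
Compute ||v||^2 = v·v = 22.
Deficit = 22 − 4 = 18 ≥ 0, confirming Bessel's inequality. (The deficit equals ||v − Σ <v,e_j> e_j||^2, the squared distance from v to span{e_j}.)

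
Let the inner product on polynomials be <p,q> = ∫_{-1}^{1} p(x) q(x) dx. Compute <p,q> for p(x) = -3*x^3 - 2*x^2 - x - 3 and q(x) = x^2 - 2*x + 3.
<p,q> = -316/15

Expand the product: p(x)·q(x) = -3*x^5 + 4*x^4 - 6*x^3 - 7*x^2 + 3*x - 9.
∫_{-1}^{1} of each monomial x^k gives [2/(k+1) if k even, 0 if k odd]. Integrating term-by-term (or equivalently evaluating the antiderivative F(x) = -x^6/2 + 4*x^5/5 - 3*x^4/2 - 7*x^3/3 + 3*x^2/2 - 9*x at the endpoints):
  F(1) − F(−1) = -331/30 − (301/30) = -316/15.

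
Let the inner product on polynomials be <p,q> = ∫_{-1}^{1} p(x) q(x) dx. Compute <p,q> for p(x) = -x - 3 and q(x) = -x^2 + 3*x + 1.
<p,q> = -6

Expand the product: p(x)·q(x) = x^3 - 10*x - 3.
∫_{-1}^{1} of each monomial x^k gives [2/(k+1) if k even, 0 if k odd]. Integrating term-by-term (or equivalently evaluating the antiderivative F(x) = x^4/4 - 5*x^2 - 3*x at the endpoints):
  F(1) − F(−1) = -31/4 − (-7/4) = -6.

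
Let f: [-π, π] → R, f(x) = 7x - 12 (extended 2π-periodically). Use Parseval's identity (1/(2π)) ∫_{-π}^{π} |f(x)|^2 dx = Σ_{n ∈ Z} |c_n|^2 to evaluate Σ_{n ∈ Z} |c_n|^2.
Σ |c_n|^2 = 49π^2/3 + 144

Expand and integrate term by term over [-π, π]:
  ∫ (7x)^2 dx = 49·(2π^3/3); ∫ 2·7·(-12)·x dx = 0 (odd integrand); ∫ (-12)^2 dx = 144·2π.
So (1/(2π)) ∫_{-π}^{π} (7x - 12)^2 dx = 49π^2/3 + 144 = 49π^2/3 + 144.
Parseval ⇒ Σ |c_n|^2 = 49π^2/3 + 144.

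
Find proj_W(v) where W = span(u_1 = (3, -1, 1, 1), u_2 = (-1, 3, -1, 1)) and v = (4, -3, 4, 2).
proj_W(v) = (5, -3, 2, 1)

Set up U = [u_1 | ... | u_2] ∈ R^(4×2). The projector onto W = col(U) is P = U (U^T U)^(-1) U^T.
Compute U^T U =
  [12, -6]
  [-6, 12],
and U^T v = (21, -15).
Solve U^T U · c = U^T v for the coefficients: c = (3/2, -1/2). The projection is proj_W(v) = U c.
Check: (v - proj_W(v)) · u_1 = 0  (should be 0).
Check: (v - proj_W(v)) · u_2 = 0  (should be 0).
Result: proj_W(v) = (5, -3, 2, 1).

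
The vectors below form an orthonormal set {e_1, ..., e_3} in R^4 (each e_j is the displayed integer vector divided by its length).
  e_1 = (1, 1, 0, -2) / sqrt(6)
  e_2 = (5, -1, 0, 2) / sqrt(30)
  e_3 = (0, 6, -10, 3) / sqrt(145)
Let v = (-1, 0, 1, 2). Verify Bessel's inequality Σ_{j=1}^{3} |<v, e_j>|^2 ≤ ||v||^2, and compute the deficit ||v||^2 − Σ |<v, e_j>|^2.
Σ |<v, e_j>|^2 = 125/29; ||v||^2 = 6; deficit = 49/29

Write each e_j = u_j / sqrt(<u_j, u_j>) where u_j is the displayed integer vector. Then <v, e_j> = <v, u_j> / sqrt(<u_j, u_j>), so |<v, e_j>|^2 = <v, u_j>^2 / <u_j, u_j>.
Coefficients: <v, e_1> = -5/sqrt(6), <v, e_2> = -1/sqrt(30), <v, e_3> = -4/sqrt(145).
Square and sum: Σ |<v, e_j>|^2 = 125/29.
Compute ||v||^2 = v·v = 6.
Deficit = 6 − 125/29 = 49/29 ≥ 0, confirming Bessel's inequality. (The deficit equals ||v − Σ <v,e_j> e_j||^2, the squared distance from v to span{e_j}.)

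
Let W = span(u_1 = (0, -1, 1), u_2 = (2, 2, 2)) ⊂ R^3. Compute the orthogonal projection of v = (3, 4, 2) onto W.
proj_W(v) = (3, 4, 2)

Set up U = [u_1 | ... | u_2] ∈ R^(3×2). The projector onto W = col(U) is P = U (U^T U)^(-1) U^T.
Compute U^T U =
  [2, 0]
  [0, 12],
and U^T v = (-2, 18).
Solve U^T U · c = U^T v for the coefficients: c = (-1, 3/2). The projection is proj_W(v) = U c.
Check: (v - proj_W(v)) · u_1 = 0  (should be 0).
Check: (v - proj_W(v)) · u_2 = 0  (should be 0).
Result: proj_W(v) = (3, 4, 2).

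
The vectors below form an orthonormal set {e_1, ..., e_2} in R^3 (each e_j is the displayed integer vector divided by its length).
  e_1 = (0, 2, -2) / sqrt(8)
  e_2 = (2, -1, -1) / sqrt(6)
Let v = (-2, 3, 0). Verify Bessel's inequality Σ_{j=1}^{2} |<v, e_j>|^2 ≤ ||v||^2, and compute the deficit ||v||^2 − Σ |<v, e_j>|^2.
Σ |<v, e_j>|^2 = 38/3; ||v||^2 = 13; deficit = 1/3

Write each e_j = u_j / sqrt(<u_j, u_j>) where u_j is the displayed integer vector. Then <v, e_j> = <v, u_j> / sqrt(<u_j, u_j>), so |<v, e_j>|^2 = <v, u_j>^2 / <u_j, u_j>.
Coefficients: <v, e_1> = 6/sqrt(8), <v, e_2> = -7/sqrt(6).
Square and sum: Σ |<v, e_j>|^2 = 38/3.
Compute ||v||^2 = v·v = 13.
Deficit = 13 − 38/3 = 1/3 ≥ 0, confirming Bessel's inequality. (The deficit equals ||v − Σ <v,e_j> e_j||^2, the squared distance from v to span{e_j}.)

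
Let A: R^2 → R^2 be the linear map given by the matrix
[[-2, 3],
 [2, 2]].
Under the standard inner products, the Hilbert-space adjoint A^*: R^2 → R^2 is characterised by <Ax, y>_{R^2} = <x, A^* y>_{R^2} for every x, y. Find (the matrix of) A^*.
A^* = A^T =
[[-2, 2],
 [3, 2]]

For real matrices with standard dot products, the defining identity <Ax, y> = <x, A^* y> gives (Ax)^T y = x^T (A^*) y, i.e. x^T A^T y = x^T (A^*) y. Since this holds for all x, y, we must have A^* = A^T. Therefore
A^* =
[[-2, 2],
 [3, 2]].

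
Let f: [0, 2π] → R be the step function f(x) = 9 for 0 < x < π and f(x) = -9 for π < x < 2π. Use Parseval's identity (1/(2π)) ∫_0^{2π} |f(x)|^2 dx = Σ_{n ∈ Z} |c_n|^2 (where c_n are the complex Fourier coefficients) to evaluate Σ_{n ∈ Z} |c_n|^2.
Σ |c_n|^2 = 81

Parseval equates the L^2 energy of f (normalised by 1/(2π)) with the ℓ^2 sum of its Fourier coefficients: (1/(2π)) ∫_0^{2π} |f|^2 = Σ |c_n|^2.
Compute the left side: (1/(2π)) [∫_0^π 9^2 dx + ∫_π^{2π} (-9)^2 dx] = (1/(2π)) · (81π + 81π) = (81 + 81)/2 = 81.
So Σ_{n ∈ Z} |c_n|^2 = 81.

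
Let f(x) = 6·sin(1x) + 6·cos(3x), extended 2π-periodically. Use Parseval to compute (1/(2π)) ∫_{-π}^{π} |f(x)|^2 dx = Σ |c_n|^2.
Σ |c_n|^2 = 36

Expand |f|^2 and use orthogonality of {sin(nx), cos(mx)} on [-π, π]:
  ∫_{-π}^{π} sin(nx)^2 dx = π, ∫ cos(mx)^2 dx = π, and cross terms integrate to 0.
So ∫_{-π}^{π} f(x)^2 dx = 6^2 · π + 6^2 · π = (36 + 36)π.
Divide by 2π: (36 + 36)/2 = 36.
By Parseval, this equals Σ |c_n|^2.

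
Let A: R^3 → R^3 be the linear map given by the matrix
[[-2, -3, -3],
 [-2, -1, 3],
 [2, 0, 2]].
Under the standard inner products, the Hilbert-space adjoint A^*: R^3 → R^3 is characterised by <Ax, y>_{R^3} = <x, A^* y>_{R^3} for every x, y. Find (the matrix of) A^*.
A^* = A^T =
[[-2, -2, 2],
 [-3, -1, 0],
 [-3, 3, 2]]

For real matrices with standard dot products, the defining identity <Ax, y> = <x, A^* y> gives (Ax)^T y = x^T (A^*) y, i.e. x^T A^T y = x^T (A^*) y. Since this holds for all x, y, we must have A^* = A^T. Therefore
A^* =
[[-2, -2, 2],
 [-3, -1, 0],
 [-3, 3, 2]].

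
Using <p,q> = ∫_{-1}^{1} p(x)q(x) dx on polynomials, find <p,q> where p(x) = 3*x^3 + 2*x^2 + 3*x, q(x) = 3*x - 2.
<p,q> = 104/15

Expand the product: p(x)·q(x) = 9*x^4 + 5*x^2 - 6*x.
∫_{-1}^{1} of each monomial x^k gives [2/(k+1) if k even, 0 if k odd]. Integrating term-by-term (or equivalently evaluating the antiderivative F(x) = 9*x^5/5 + 5*x^3/3 - 3*x^2 at the endpoints):
  F(1) − F(−1) = 7/15 − (-97/15) = 104/15.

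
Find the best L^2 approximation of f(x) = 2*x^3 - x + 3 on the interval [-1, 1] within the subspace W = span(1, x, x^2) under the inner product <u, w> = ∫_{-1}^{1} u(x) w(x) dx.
g(x) = x/5 + 3

The best approximation g ∈ W is the orthogonal projection of f onto W. Writing g = a_0 + a_1 x + a_2 x^2, the coefficients solve the normal equations G · a = b where
  G_{ij} = <φ_i, φ_j> and b_i = <f, φ_i>, with φ_0 = 1, φ_1 = x, φ_2 = x^2.
G =
  [2, 0, 2/3]
  [0, 2/3, 0]
  [2/3, 0, 2/5],
b = (6, 2/15, 2).
Solving gives a_0 = 3, a_1 = 1/5, a_2 = 0, so
  g(x) = x/5 + 3.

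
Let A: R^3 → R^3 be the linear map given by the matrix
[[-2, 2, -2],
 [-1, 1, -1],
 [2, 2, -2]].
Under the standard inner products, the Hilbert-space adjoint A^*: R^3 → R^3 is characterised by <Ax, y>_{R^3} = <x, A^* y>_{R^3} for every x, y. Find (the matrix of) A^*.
A^* = A^T =
[[-2, -1, 2],
 [2, 1, 2],
 [-2, -1, -2]]

For real matrices with standard dot products, the defining identity <Ax, y> = <x, A^* y> gives (Ax)^T y = x^T (A^*) y, i.e. x^T A^T y = x^T (A^*) y. Since this holds for all x, y, we must have A^* = A^T. Therefore
A^* =
[[-2, -1, 2],
 [2, 1, 2],
 [-2, -1, -2]].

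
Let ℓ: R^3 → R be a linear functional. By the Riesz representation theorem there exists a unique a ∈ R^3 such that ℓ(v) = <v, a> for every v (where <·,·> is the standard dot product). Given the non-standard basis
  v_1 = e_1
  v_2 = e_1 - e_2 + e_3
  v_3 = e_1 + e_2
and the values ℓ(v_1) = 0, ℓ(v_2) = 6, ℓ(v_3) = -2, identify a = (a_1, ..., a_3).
a = (0, -2, 4)

Write a = (a_1, ..., a_3) in the standard basis. For each basis vector v_i, ℓ(v_i) = <v_i, a> is a linear equation in the a_j's. Collect the n equations into a matrix system V a = ℓ, where row i of V is v_i (expressed in the standard basis). Since V is invertible (lower-triangular with 1s on the diagonal, up to permutation), solve by back-substitution:
  V =
[[1, 0, 0],
 [1, -1, 1],
 [1, 1, 0]]
  V a = (0, 6, -2)
Solving gives a = (0, -2, 4).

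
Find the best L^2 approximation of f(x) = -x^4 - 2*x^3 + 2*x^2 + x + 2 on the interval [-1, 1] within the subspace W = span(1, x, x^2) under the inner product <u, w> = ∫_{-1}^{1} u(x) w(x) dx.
g(x) = 8*x^2/7 - x/5 + 73/35

The best approximation g ∈ W is the orthogonal projection of f onto W. Writing g = a_0 + a_1 x + a_2 x^2, the coefficients solve the normal equations G · a = b where
  G_{ij} = <φ_i, φ_j> and b_i = <f, φ_i>, with φ_0 = 1, φ_1 = x, φ_2 = x^2.
G =
  [2, 0, 2/3]
  [0, 2/3, 0]
  [2/3, 0, 2/5],
b = (74/15, -2/15, 194/105).
Solving gives a_0 = 73/35, a_1 = -1/5, a_2 = 8/7, so
  g(x) = 8*x^2/7 - x/5 + 73/35.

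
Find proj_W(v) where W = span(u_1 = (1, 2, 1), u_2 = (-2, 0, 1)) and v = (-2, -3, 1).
proj_W(v) = (-76/29, -60/29, -7/29)

Set up U = [u_1 | ... | u_2] ∈ R^(3×2). The projector onto W = col(U) is P = U (U^T U)^(-1) U^T.
Compute U^T U =
  [6, -1]
  [-1, 5],
and U^T v = (-7, 5).
Solve U^T U · c = U^T v for the coefficients: c = (-30/29, 23/29). The projection is proj_W(v) = U c.
Check: (v - proj_W(v)) · u_1 = 0  (should be 0).
Check: (v - proj_W(v)) · u_2 = 0  (should be 0).
Result: proj_W(v) = (-76/29, -60/29, -7/29).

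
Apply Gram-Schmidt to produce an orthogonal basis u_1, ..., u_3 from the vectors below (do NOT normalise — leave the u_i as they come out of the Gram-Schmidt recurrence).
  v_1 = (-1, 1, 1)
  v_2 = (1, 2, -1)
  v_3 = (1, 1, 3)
Orthogonal basis:
  u_1 = (-1, 1, 1)
  u_2 = (1, 2, -1)
  u_3 = (2, 0, 2)

Apply the Gram-Schmidt recurrence
  u_1 = v_1
  u_i = v_i − Σ_{j<i} ((v_i · u_j) / (u_j · u_j)) · u_j.

Step by step this gives:
  u_1 = (-1, 1, 1)
  u_2 = (1, 2, -1)
  u_3 = (2, 0, 2)

Orthogonality check:
  u_2 · u_1 = 0 (should be 0)
  u_3 · u_1 = 0 (should be 0)
  u_3 · u_2 = 0 (should be 0)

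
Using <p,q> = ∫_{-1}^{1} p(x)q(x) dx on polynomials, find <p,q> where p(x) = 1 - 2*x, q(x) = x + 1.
<p,q> = 2/3

Expand the product: p(x)·q(x) = -2*x^2 - x + 1.
∫_{-1}^{1} of each monomial x^k gives [2/(k+1) if k even, 0 if k odd]. Integrating term-by-term (or equivalently evaluating the antiderivative F(x) = -2*x^3/3 - x^2/2 + x at the endpoints):
  F(1) − F(−1) = -1/6 − (-5/6) = 2/3.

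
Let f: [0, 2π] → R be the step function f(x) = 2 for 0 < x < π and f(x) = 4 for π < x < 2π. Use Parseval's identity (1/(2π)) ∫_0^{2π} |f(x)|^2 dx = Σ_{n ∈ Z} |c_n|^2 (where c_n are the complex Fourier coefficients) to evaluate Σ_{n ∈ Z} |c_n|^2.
Σ |c_n|^2 = 10

Parseval equates the L^2 energy of f (normalised by 1/(2π)) with the ℓ^2 sum of its Fourier coefficients: (1/(2π)) ∫_0^{2π} |f|^2 = Σ |c_n|^2.
Compute the left side: (1/(2π)) [∫_0^π 2^2 dx + ∫_π^{2π} 4^2 dx] = (1/(2π)) · (4π + 16π) = (4 + 16)/2 = 10.
So Σ_{n ∈ Z} |c_n|^2 = 10.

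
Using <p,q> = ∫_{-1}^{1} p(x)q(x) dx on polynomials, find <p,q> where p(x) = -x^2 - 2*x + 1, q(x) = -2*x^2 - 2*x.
<p,q> = 32/15

Expand the product: p(x)·q(x) = 2*x^4 + 6*x^3 + 2*x^2 - 2*x.
∫_{-1}^{1} of each monomial x^k gives [2/(k+1) if k even, 0 if k odd]. Integrating term-by-term (or equivalently evaluating the antiderivative F(x) = 2*x^5/5 + 3*x^4/2 + 2*x^3/3 - x^2 at the endpoints):
  F(1) − F(−1) = 47/30 − (-17/30) = 32/15.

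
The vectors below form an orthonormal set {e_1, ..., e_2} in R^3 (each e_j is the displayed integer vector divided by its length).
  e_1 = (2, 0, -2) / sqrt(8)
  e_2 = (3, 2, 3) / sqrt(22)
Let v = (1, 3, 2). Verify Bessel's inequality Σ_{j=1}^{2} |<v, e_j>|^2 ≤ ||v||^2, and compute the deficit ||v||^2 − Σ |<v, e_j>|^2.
Σ |<v, e_j>|^2 = 118/11; ||v||^2 = 14; deficit = 36/11

Write each e_j = u_j / sqrt(<u_j, u_j>) where u_j is the displayed integer vector. Then <v, e_j> = <v, u_j> / sqrt(<u_j, u_j>), so |<v, e_j>|^2 = <v, u_j>^2 / <u_j, u_j>.
Coefficients: <v, e_1> = -2/sqrt(8), <v, e_2> = 15/sqrt(22).
Square and sum: Σ |<v, e_j>|^2 = 118/11.
Compute ||v||^2 = v·v = 14.
Deficit = 14 − 118/11 = 36/11 ≥ 0, confirming Bessel's inequality. (The deficit equals ||v − Σ <v,e_j> e_j||^2, the squared distance from v to span{e_j}.)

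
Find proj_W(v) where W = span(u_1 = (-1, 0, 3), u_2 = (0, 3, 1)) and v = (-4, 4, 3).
proj_W(v) = (-85/91, 333/91, 366/91)

Set up U = [u_1 | ... | u_2] ∈ R^(3×2). The projector onto W = col(U) is P = U (U^T U)^(-1) U^T.
Compute U^T U =
  [10, 3]
  [3, 10],
and U^T v = (13, 15).
Solve U^T U · c = U^T v for the coefficients: c = (85/91, 111/91). The projection is proj_W(v) = U c.
Check: (v - proj_W(v)) · u_1 = 0  (should be 0).
Check: (v - proj_W(v)) · u_2 = 0  (should be 0).
Result: proj_W(v) = (-85/91, 333/91, 366/91).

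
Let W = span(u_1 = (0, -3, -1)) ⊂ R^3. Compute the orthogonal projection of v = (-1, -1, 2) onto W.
proj_W(v) = (0, -3/10, -1/10)

Set up U = [u_1 | ... | u_1] ∈ R^(3×1). The projector onto W = col(U) is P = U (U^T U)^(-1) U^T.
Compute U^T U =
  [10],
and U^T v = (1).
Solve U^T U · c = U^T v for the coefficients: c = (1/10). The projection is proj_W(v) = U c.
Check: (v - proj_W(v)) · u_1 = 0  (should be 0).
Result: proj_W(v) = (0, -3/10, -1/10).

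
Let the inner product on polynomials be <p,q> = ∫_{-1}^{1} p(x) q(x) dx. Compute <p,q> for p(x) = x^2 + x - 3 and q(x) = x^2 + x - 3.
<p,q> = 226/15

Expand the product: p(x)·q(x) = x^4 + 2*x^3 - 5*x^2 - 6*x + 9.
∫_{-1}^{1} of each monomial x^k gives [2/(k+1) if k even, 0 if k odd]. Integrating term-by-term (or equivalently evaluating the antiderivative F(x) = x^5/5 + x^4/2 - 5*x^3/3 - 3*x^2 + 9*x at the endpoints):
  F(1) − F(−1) = 151/30 − (-301/30) = 226/15.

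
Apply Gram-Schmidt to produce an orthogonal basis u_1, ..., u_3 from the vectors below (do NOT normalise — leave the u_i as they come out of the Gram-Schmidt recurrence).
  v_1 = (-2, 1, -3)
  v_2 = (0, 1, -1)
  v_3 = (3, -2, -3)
Orthogonal basis:
  u_1 = (-2, 1, -3)
  u_2 = (4/7, 5/7, -1/7)
  u_3 = (8/3, -8/3, -8/3)

Apply the Gram-Schmidt recurrence
  u_1 = v_1
  u_i = v_i − Σ_{j<i} ((v_i · u_j) / (u_j · u_j)) · u_j.

Step by step this gives:
  u_1 = (-2, 1, -3)
  u_2 = (4/7, 5/7, -1/7)
  u_3 = (8/3, -8/3, -8/3)

Orthogonality check:
  u_2 · u_1 = 0 (should be 0)
  u_3 · u_1 = 0 (should be 0)
  u_3 · u_2 = 0 (should be 0)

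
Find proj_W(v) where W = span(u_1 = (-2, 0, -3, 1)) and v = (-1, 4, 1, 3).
proj_W(v) = (-2/7, 0, -3/7, 1/7)

Set up U = [u_1 | ... | u_1] ∈ R^(4×1). The projector onto W = col(U) is P = U (U^T U)^(-1) U^T.
Compute U^T U =
  [14],
and U^T v = (2).
Solve U^T U · c = U^T v for the coefficients: c = (1/7). The projection is proj_W(v) = U c.
Check: (v - proj_W(v)) · u_1 = 0  (should be 0).
Result: proj_W(v) = (-2/7, 0, -3/7, 1/7).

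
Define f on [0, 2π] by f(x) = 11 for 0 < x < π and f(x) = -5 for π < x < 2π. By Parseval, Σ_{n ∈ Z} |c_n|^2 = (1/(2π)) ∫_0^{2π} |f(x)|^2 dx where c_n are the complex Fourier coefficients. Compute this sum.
Σ |c_n|^2 = 73

Parseval equates the L^2 energy of f (normalised by 1/(2π)) with the ℓ^2 sum of its Fourier coefficients: (1/(2π)) ∫_0^{2π} |f|^2 = Σ |c_n|^2.
Compute the left side: (1/(2π)) [∫_0^π 11^2 dx + ∫_π^{2π} (-5)^2 dx] = (1/(2π)) · (121π + 25π) = (121 + 25)/2 = 73.
So Σ_{n ∈ Z} |c_n|^2 = 73.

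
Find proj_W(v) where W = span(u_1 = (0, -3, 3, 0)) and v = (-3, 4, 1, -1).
proj_W(v) = (0, 3/2, -3/2, 0)

Set up U = [u_1 | ... | u_1] ∈ R^(4×1). The projector onto W = col(U) is P = U (U^T U)^(-1) U^T.
Compute U^T U =
  [18],
and U^T v = (-9).
Solve U^T U · c = U^T v for the coefficients: c = (-1/2). The projection is proj_W(v) = U c.
Check: (v - proj_W(v)) · u_1 = 0  (should be 0).
Result: proj_W(v) = (0, 3/2, -3/2, 0).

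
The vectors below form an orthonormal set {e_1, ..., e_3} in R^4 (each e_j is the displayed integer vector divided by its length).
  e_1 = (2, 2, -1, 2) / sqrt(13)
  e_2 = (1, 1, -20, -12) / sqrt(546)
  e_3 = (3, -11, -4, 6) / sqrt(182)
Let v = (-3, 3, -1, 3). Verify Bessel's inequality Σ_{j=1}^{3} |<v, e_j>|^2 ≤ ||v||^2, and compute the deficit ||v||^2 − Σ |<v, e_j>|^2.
Σ |<v, e_j>|^2 = 251/39; ||v||^2 = 28; deficit = 841/39

Write each e_j = u_j / sqrt(<u_j, u_j>) where u_j is the displayed integer vector. Then <v, e_j> = <v, u_j> / sqrt(<u_j, u_j>), so |<v, e_j>|^2 = <v, u_j>^2 / <u_j, u_j>.
Coefficients: <v, e_1> = 7/sqrt(13), <v, e_2> = -16/sqrt(546), <v, e_3> = -20/sqrt(182).
Square and sum: Σ |<v, e_j>|^2 = 251/39.
Compute ||v||^2 = v·v = 28.
Deficit = 28 − 251/39 = 841/39 ≥ 0, confirming Bessel's inequality. (The deficit equals ||v − Σ <v,e_j> e_j||^2, the squared distance from v to span{e_j}.)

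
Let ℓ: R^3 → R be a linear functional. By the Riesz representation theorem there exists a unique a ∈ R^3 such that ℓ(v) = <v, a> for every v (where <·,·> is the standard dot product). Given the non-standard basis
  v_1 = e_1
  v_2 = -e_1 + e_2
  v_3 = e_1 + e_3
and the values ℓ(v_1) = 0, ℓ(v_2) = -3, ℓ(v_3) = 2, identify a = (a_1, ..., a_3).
a = (0, -3, 2)

Write a = (a_1, ..., a_3) in the standard basis. For each basis vector v_i, ℓ(v_i) = <v_i, a> is a linear equation in the a_j's. Collect the n equations into a matrix system V a = ℓ, where row i of V is v_i (expressed in the standard basis). Since V is invertible (lower-triangular with 1s on the diagonal, up to permutation), solve by back-substitution:
  V =
[[1, 0, 0],
 [-1, 1, 0],
 [1, 0, 1]]
  V a = (0, -3, 2)
Solving gives a = (0, -3, 2).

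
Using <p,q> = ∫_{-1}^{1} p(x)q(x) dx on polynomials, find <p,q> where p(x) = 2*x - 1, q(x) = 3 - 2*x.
<p,q> = -26/3

Expand the product: p(x)·q(x) = -4*x^2 + 8*x - 3.
∫_{-1}^{1} of each monomial x^k gives [2/(k+1) if k even, 0 if k odd]. Integrating term-by-term (or equivalently evaluating the antiderivative F(x) = -4*x^3/3 + 4*x^2 - 3*x at the endpoints):
  F(1) − F(−1) = -1/3 − (25/3) = -26/3.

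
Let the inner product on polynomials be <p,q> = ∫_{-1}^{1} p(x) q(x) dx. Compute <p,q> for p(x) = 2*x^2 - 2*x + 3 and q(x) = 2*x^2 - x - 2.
<p,q> = -116/15

Expand the product: p(x)·q(x) = 4*x^4 - 6*x^3 + 4*x^2 + x - 6.
∫_{-1}^{1} of each monomial x^k gives [2/(k+1) if k even, 0 if k odd]. Integrating term-by-term (or equivalently evaluating the antiderivative F(x) = 4*x^5/5 - 3*x^4/2 + 4*x^3/3 + x^2/2 - 6*x at the endpoints):
  F(1) − F(−1) = -73/15 − (43/15) = -116/15.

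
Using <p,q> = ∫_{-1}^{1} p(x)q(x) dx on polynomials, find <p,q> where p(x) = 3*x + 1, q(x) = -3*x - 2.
<p,q> = -10

Expand the product: p(x)·q(x) = -9*x^2 - 9*x - 2.
∫_{-1}^{1} of each monomial x^k gives [2/(k+1) if k even, 0 if k odd]. Integrating term-by-term (or equivalently evaluating the antiderivative F(x) = -3*x^3 - 9*x^2/2 - 2*x at the endpoints):
  F(1) − F(−1) = -19/2 − (1/2) = -10.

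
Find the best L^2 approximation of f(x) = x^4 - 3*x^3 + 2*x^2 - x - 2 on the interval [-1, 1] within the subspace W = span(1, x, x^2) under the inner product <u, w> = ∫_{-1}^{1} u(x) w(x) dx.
g(x) = 20*x^2/7 - 14*x/5 - 73/35

The best approximation g ∈ W is the orthogonal projection of f onto W. Writing g = a_0 + a_1 x + a_2 x^2, the coefficients solve the normal equations G · a = b where
  G_{ij} = <φ_i, φ_j> and b_i = <f, φ_i>, with φ_0 = 1, φ_1 = x, φ_2 = x^2.
G =
  [2, 0, 2/3]
  [0, 2/3, 0]
  [2/3, 0, 2/5],
b = (-34/15, -28/15, -26/105).
Solving gives a_0 = -73/35, a_1 = -14/5, a_2 = 20/7, so
  g(x) = 20*x^2/7 - 14*x/5 - 73/35.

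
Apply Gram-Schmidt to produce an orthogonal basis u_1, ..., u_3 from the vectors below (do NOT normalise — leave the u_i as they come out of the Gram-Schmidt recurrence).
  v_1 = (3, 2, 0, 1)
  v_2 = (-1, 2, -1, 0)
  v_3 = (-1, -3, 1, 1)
Orthogonal basis:
  u_1 = (3, 2, 0, 1)
  u_2 = (-17/14, 13/7, -1, -1/14)
  u_3 = (-33/83, -13/83, 7/83, 125/83)

Apply the Gram-Schmidt recurrence
  u_1 = v_1
  u_i = v_i − Σ_{j<i} ((v_i · u_j) / (u_j · u_j)) · u_j.

Step by step this gives:
  u_1 = (3, 2, 0, 1)
  u_2 = (-17/14, 13/7, -1, -1/14)
  u_3 = (-33/83, -13/83, 7/83, 125/83)

Orthogonality check:
  u_2 · u_1 = 0 (should be 0)
  u_3 · u_1 = 0 (should be 0)
  u_3 · u_2 = 0 (should be 0)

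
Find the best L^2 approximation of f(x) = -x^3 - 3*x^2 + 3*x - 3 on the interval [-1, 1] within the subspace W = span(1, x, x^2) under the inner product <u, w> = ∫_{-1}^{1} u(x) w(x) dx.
g(x) = -3*x^2 + 12*x/5 - 3

The best approximation g ∈ W is the orthogonal projection of f onto W. Writing g = a_0 + a_1 x + a_2 x^2, the coefficients solve the normal equations G · a = b where
  G_{ij} = <φ_i, φ_j> and b_i = <f, φ_i>, with φ_0 = 1, φ_1 = x, φ_2 = x^2.
G =
  [2, 0, 2/3]
  [0, 2/3, 0]
  [2/3, 0, 2/5],
b = (-8, 8/5, -16/5).
Solving gives a_0 = -3, a_1 = 12/5, a_2 = -3, so
  g(x) = -3*x^2 + 12*x/5 - 3.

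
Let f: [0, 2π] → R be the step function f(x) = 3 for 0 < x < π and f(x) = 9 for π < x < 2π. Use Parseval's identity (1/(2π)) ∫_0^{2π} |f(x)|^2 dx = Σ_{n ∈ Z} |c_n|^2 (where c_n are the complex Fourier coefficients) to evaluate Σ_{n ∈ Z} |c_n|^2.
Σ |c_n|^2 = 45

Parseval equates the L^2 energy of f (normalised by 1/(2π)) with the ℓ^2 sum of its Fourier coefficients: (1/(2π)) ∫_0^{2π} |f|^2 = Σ |c_n|^2.
Compute the left side: (1/(2π)) [∫_0^π 3^2 dx + ∫_π^{2π} 9^2 dx] = (1/(2π)) · (9π + 81π) = (9 + 81)/2 = 45.
So Σ_{n ∈ Z} |c_n|^2 = 45.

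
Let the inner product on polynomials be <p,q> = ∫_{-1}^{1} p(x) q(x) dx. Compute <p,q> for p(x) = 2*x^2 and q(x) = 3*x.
<p,q> = 0

Expand the product: p(x)·q(x) = 6*x^3.
∫_{-1}^{1} of each monomial x^k gives [2/(k+1) if k even, 0 if k odd]. Integrating term-by-term (or equivalently evaluating the antiderivative F(x) = 3*x^4/2 at the endpoints):
  F(1) − F(−1) = 3/2 − (3/2) = 0.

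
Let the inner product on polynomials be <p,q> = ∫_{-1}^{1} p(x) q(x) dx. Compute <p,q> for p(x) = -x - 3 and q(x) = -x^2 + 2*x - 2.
<p,q> = 38/3

Expand the product: p(x)·q(x) = x^3 + x^2 - 4*x + 6.
∫_{-1}^{1} of each monomial x^k gives [2/(k+1) if k even, 0 if k odd]. Integrating term-by-term (or equivalently evaluating the antiderivative F(x) = x^4/4 + x^3/3 - 2*x^2 + 6*x at the endpoints):
  F(1) − F(−1) = 55/12 − (-97/12) = 38/3.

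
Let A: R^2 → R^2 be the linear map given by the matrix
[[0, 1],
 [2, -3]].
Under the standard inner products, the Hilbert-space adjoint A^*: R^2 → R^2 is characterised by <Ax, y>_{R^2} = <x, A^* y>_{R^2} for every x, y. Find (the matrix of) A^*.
A^* = A^T =
[[0, 2],
 [1, -3]]

For real matrices with standard dot products, the defining identity <Ax, y> = <x, A^* y> gives (Ax)^T y = x^T (A^*) y, i.e. x^T A^T y = x^T (A^*) y. Since this holds for all x, y, we must have A^* = A^T. Therefore
A^* =
[[0, 2],
 [1, -3]].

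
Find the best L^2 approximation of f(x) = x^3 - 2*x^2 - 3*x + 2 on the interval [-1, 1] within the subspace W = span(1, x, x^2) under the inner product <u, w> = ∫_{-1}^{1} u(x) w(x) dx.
g(x) = -2*x^2 - 12*x/5 + 2

The best approximation g ∈ W is the orthogonal projection of f onto W. Writing g = a_0 + a_1 x + a_2 x^2, the coefficients solve the normal equations G · a = b where
  G_{ij} = <φ_i, φ_j> and b_i = <f, φ_i>, with φ_0 = 1, φ_1 = x, φ_2 = x^2.
G =
  [2, 0, 2/3]
  [0, 2/3, 0]
  [2/3, 0, 2/5],
b = (8/3, -8/5, 8/15).
Solving gives a_0 = 2, a_1 = -12/5, a_2 = -2, so
  g(x) = -2*x^2 - 12*x/5 + 2.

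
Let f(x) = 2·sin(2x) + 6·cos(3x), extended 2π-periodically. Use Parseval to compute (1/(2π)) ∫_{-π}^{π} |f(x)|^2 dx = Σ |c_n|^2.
Σ |c_n|^2 = 20

Expand |f|^2 and use orthogonality of {sin(nx), cos(mx)} on [-π, π]:
  ∫_{-π}^{π} sin(nx)^2 dx = π, ∫ cos(mx)^2 dx = π, and cross terms integrate to 0.
So ∫_{-π}^{π} f(x)^2 dx = 2^2 · π + 6^2 · π = (4 + 36)π.
Divide by 2π: (4 + 36)/2 = 20.
By Parseval, this equals Σ |c_n|^2.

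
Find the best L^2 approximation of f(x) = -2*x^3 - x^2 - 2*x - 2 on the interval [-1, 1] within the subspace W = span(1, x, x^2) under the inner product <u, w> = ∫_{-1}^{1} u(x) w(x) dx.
g(x) = -x^2 - 16*x/5 - 2

The best approximation g ∈ W is the orthogonal projection of f onto W. Writing g = a_0 + a_1 x + a_2 x^2, the coefficients solve the normal equations G · a = b where
  G_{ij} = <φ_i, φ_j> and b_i = <f, φ_i>, with φ_0 = 1, φ_1 = x, φ_2 = x^2.
G =
  [2, 0, 2/3]
  [0, 2/3, 0]
  [2/3, 0, 2/5],
b = (-14/3, -32/15, -26/15).
Solving gives a_0 = -2, a_1 = -16/5, a_2 = -1, so
  g(x) = -x^2 - 16*x/5 - 2.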